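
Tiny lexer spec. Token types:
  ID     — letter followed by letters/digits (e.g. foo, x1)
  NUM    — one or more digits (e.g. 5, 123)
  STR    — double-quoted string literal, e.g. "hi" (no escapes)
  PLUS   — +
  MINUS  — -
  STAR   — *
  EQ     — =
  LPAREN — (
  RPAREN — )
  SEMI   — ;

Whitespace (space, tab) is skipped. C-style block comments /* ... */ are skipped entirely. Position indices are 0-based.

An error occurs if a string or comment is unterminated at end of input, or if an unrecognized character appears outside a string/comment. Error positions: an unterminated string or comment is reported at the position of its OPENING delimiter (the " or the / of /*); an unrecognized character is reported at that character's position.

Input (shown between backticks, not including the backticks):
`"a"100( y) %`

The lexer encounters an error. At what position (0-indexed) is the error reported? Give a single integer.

Answer: 11

Derivation:
pos=0: enter STRING mode
pos=0: emit STR "a" (now at pos=3)
pos=3: emit NUM '100' (now at pos=6)
pos=6: emit LPAREN '('
pos=8: emit ID 'y' (now at pos=9)
pos=9: emit RPAREN ')'
pos=11: ERROR — unrecognized char '%'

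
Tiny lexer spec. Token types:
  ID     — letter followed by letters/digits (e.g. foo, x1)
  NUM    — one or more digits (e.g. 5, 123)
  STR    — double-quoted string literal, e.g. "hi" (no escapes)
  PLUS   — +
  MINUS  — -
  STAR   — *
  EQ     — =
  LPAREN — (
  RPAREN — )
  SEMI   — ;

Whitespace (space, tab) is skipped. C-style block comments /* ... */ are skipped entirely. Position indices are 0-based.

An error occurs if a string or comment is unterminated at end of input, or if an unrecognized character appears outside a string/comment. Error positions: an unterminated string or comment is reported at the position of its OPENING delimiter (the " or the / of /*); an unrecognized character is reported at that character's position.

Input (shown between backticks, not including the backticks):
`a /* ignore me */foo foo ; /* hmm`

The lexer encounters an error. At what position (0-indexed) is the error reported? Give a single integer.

Answer: 27

Derivation:
pos=0: emit ID 'a' (now at pos=1)
pos=2: enter COMMENT mode (saw '/*')
exit COMMENT mode (now at pos=17)
pos=17: emit ID 'foo' (now at pos=20)
pos=21: emit ID 'foo' (now at pos=24)
pos=25: emit SEMI ';'
pos=27: enter COMMENT mode (saw '/*')
pos=27: ERROR — unterminated comment (reached EOF)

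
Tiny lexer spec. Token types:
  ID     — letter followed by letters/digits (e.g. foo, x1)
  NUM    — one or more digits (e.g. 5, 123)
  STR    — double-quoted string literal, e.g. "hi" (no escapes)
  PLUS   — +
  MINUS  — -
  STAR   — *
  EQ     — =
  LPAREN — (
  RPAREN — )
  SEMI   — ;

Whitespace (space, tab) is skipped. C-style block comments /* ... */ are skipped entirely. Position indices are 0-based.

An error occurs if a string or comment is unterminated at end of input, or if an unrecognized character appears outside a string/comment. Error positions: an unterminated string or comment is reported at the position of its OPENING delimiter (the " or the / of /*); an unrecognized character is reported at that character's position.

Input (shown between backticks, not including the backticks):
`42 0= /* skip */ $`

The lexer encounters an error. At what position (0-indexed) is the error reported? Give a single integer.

pos=0: emit NUM '42' (now at pos=2)
pos=3: emit NUM '0' (now at pos=4)
pos=4: emit EQ '='
pos=6: enter COMMENT mode (saw '/*')
exit COMMENT mode (now at pos=16)
pos=17: ERROR — unrecognized char '$'

Answer: 17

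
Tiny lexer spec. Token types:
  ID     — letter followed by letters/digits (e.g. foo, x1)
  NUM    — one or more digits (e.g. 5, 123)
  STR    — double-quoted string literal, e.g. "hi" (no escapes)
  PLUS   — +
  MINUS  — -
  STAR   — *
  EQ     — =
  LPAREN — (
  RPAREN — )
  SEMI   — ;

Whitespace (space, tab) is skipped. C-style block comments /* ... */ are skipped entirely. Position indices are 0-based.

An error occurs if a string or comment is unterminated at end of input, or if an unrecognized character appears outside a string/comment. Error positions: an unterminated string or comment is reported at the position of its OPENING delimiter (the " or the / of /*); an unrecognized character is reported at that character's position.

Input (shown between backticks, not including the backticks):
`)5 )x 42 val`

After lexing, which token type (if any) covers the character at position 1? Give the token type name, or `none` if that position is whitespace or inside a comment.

Answer: NUM

Derivation:
pos=0: emit RPAREN ')'
pos=1: emit NUM '5' (now at pos=2)
pos=3: emit RPAREN ')'
pos=4: emit ID 'x' (now at pos=5)
pos=6: emit NUM '42' (now at pos=8)
pos=9: emit ID 'val' (now at pos=12)
DONE. 6 tokens: [RPAREN, NUM, RPAREN, ID, NUM, ID]
Position 1: char is '5' -> NUM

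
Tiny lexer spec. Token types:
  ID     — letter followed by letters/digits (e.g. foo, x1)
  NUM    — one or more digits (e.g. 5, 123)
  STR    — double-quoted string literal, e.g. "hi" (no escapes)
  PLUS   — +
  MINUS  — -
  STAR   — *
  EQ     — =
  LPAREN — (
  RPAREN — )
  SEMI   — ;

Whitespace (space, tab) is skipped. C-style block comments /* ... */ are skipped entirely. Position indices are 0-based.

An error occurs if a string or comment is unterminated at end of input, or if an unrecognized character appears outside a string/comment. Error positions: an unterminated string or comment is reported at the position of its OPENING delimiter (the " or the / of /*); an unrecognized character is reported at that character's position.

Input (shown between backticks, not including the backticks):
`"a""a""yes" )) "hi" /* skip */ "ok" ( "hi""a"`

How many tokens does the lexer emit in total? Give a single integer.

pos=0: enter STRING mode
pos=0: emit STR "a" (now at pos=3)
pos=3: enter STRING mode
pos=3: emit STR "a" (now at pos=6)
pos=6: enter STRING mode
pos=6: emit STR "yes" (now at pos=11)
pos=12: emit RPAREN ')'
pos=13: emit RPAREN ')'
pos=15: enter STRING mode
pos=15: emit STR "hi" (now at pos=19)
pos=20: enter COMMENT mode (saw '/*')
exit COMMENT mode (now at pos=30)
pos=31: enter STRING mode
pos=31: emit STR "ok" (now at pos=35)
pos=36: emit LPAREN '('
pos=38: enter STRING mode
pos=38: emit STR "hi" (now at pos=42)
pos=42: enter STRING mode
pos=42: emit STR "a" (now at pos=45)
DONE. 10 tokens: [STR, STR, STR, RPAREN, RPAREN, STR, STR, LPAREN, STR, STR]

Answer: 10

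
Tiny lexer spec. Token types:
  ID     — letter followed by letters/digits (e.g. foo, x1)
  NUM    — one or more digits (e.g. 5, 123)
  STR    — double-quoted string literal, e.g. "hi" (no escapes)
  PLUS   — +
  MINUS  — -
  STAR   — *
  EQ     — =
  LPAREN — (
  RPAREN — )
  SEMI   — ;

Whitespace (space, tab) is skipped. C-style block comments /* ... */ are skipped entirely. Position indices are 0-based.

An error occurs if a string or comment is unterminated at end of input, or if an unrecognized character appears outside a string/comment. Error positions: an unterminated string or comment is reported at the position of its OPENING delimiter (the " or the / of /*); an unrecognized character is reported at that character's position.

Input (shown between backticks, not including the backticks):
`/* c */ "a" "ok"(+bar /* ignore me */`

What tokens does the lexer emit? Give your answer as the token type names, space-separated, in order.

Answer: STR STR LPAREN PLUS ID

Derivation:
pos=0: enter COMMENT mode (saw '/*')
exit COMMENT mode (now at pos=7)
pos=8: enter STRING mode
pos=8: emit STR "a" (now at pos=11)
pos=12: enter STRING mode
pos=12: emit STR "ok" (now at pos=16)
pos=16: emit LPAREN '('
pos=17: emit PLUS '+'
pos=18: emit ID 'bar' (now at pos=21)
pos=22: enter COMMENT mode (saw '/*')
exit COMMENT mode (now at pos=37)
DONE. 5 tokens: [STR, STR, LPAREN, PLUS, ID]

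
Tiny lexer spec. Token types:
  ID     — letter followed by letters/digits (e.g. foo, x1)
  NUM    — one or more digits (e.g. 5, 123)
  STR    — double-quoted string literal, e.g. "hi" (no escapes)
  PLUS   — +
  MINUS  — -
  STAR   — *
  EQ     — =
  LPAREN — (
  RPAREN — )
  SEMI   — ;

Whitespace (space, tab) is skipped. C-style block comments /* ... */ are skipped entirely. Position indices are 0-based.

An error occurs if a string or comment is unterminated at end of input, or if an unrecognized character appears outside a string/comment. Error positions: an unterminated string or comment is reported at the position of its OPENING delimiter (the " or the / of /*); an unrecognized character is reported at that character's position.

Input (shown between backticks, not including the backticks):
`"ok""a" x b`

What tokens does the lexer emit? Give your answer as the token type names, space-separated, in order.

Answer: STR STR ID ID

Derivation:
pos=0: enter STRING mode
pos=0: emit STR "ok" (now at pos=4)
pos=4: enter STRING mode
pos=4: emit STR "a" (now at pos=7)
pos=8: emit ID 'x' (now at pos=9)
pos=10: emit ID 'b' (now at pos=11)
DONE. 4 tokens: [STR, STR, ID, ID]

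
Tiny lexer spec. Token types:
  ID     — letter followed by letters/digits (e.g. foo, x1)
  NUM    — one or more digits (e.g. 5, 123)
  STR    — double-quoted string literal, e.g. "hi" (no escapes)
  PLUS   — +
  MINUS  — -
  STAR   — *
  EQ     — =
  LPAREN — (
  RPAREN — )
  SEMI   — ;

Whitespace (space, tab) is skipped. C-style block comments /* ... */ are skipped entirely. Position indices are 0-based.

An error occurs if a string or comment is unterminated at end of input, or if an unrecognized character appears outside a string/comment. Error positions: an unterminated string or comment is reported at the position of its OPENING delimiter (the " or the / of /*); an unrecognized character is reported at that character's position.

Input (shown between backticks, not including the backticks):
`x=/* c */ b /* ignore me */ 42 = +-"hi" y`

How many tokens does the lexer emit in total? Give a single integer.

Answer: 9

Derivation:
pos=0: emit ID 'x' (now at pos=1)
pos=1: emit EQ '='
pos=2: enter COMMENT mode (saw '/*')
exit COMMENT mode (now at pos=9)
pos=10: emit ID 'b' (now at pos=11)
pos=12: enter COMMENT mode (saw '/*')
exit COMMENT mode (now at pos=27)
pos=28: emit NUM '42' (now at pos=30)
pos=31: emit EQ '='
pos=33: emit PLUS '+'
pos=34: emit MINUS '-'
pos=35: enter STRING mode
pos=35: emit STR "hi" (now at pos=39)
pos=40: emit ID 'y' (now at pos=41)
DONE. 9 tokens: [ID, EQ, ID, NUM, EQ, PLUS, MINUS, STR, ID]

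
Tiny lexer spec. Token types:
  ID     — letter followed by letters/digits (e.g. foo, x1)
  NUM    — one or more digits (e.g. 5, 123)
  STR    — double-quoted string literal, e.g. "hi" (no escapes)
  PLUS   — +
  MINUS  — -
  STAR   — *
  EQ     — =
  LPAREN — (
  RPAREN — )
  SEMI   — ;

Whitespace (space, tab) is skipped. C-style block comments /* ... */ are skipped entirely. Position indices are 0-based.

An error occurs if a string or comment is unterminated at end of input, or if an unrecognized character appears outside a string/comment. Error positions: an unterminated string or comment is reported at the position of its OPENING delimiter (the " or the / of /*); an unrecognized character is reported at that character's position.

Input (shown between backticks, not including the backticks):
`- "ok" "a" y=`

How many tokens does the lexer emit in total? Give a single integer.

Answer: 5

Derivation:
pos=0: emit MINUS '-'
pos=2: enter STRING mode
pos=2: emit STR "ok" (now at pos=6)
pos=7: enter STRING mode
pos=7: emit STR "a" (now at pos=10)
pos=11: emit ID 'y' (now at pos=12)
pos=12: emit EQ '='
DONE. 5 tokens: [MINUS, STR, STR, ID, EQ]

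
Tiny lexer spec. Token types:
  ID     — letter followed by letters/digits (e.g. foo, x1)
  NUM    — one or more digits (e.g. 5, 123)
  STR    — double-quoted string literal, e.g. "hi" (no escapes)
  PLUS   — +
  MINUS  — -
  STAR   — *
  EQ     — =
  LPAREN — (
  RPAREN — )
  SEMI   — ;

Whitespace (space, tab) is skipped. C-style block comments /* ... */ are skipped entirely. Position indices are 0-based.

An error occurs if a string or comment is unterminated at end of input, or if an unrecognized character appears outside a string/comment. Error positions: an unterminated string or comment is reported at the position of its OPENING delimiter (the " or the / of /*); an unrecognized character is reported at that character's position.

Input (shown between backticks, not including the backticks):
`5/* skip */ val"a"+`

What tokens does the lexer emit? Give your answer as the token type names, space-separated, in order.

pos=0: emit NUM '5' (now at pos=1)
pos=1: enter COMMENT mode (saw '/*')
exit COMMENT mode (now at pos=11)
pos=12: emit ID 'val' (now at pos=15)
pos=15: enter STRING mode
pos=15: emit STR "a" (now at pos=18)
pos=18: emit PLUS '+'
DONE. 4 tokens: [NUM, ID, STR, PLUS]

Answer: NUM ID STR PLUS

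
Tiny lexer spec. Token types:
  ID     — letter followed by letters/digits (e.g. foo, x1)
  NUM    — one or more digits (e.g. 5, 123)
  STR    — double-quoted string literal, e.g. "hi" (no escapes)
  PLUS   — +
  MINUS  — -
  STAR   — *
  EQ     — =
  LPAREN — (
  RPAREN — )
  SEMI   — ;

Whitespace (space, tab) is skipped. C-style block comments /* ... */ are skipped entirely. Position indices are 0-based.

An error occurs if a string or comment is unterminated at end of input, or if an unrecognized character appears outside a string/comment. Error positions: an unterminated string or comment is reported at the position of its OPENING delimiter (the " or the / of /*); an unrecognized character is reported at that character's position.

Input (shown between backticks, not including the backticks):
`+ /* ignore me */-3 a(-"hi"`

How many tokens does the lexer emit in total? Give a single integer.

pos=0: emit PLUS '+'
pos=2: enter COMMENT mode (saw '/*')
exit COMMENT mode (now at pos=17)
pos=17: emit MINUS '-'
pos=18: emit NUM '3' (now at pos=19)
pos=20: emit ID 'a' (now at pos=21)
pos=21: emit LPAREN '('
pos=22: emit MINUS '-'
pos=23: enter STRING mode
pos=23: emit STR "hi" (now at pos=27)
DONE. 7 tokens: [PLUS, MINUS, NUM, ID, LPAREN, MINUS, STR]

Answer: 7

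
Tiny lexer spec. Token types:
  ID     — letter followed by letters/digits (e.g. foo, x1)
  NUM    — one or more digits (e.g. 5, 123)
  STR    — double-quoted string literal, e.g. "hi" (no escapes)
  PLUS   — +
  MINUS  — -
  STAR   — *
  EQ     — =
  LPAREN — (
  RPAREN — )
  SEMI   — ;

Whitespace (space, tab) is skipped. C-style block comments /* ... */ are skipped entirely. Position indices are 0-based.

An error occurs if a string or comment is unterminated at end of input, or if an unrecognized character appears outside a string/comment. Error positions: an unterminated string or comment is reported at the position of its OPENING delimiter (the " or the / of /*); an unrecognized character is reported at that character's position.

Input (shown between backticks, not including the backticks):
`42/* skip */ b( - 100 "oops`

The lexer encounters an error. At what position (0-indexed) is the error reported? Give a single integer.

pos=0: emit NUM '42' (now at pos=2)
pos=2: enter COMMENT mode (saw '/*')
exit COMMENT mode (now at pos=12)
pos=13: emit ID 'b' (now at pos=14)
pos=14: emit LPAREN '('
pos=16: emit MINUS '-'
pos=18: emit NUM '100' (now at pos=21)
pos=22: enter STRING mode
pos=22: ERROR — unterminated string

Answer: 22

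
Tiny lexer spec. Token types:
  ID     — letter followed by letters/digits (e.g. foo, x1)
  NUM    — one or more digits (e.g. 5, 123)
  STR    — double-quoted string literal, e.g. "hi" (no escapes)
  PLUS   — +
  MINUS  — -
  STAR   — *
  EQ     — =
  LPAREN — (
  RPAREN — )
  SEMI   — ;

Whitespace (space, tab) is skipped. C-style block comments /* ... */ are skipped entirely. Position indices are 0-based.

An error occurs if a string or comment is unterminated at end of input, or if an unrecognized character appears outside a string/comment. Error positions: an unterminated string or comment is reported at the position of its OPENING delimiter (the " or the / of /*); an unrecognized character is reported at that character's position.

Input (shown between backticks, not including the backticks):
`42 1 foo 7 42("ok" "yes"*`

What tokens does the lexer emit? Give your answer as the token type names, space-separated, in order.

pos=0: emit NUM '42' (now at pos=2)
pos=3: emit NUM '1' (now at pos=4)
pos=5: emit ID 'foo' (now at pos=8)
pos=9: emit NUM '7' (now at pos=10)
pos=11: emit NUM '42' (now at pos=13)
pos=13: emit LPAREN '('
pos=14: enter STRING mode
pos=14: emit STR "ok" (now at pos=18)
pos=19: enter STRING mode
pos=19: emit STR "yes" (now at pos=24)
pos=24: emit STAR '*'
DONE. 9 tokens: [NUM, NUM, ID, NUM, NUM, LPAREN, STR, STR, STAR]

Answer: NUM NUM ID NUM NUM LPAREN STR STR STAR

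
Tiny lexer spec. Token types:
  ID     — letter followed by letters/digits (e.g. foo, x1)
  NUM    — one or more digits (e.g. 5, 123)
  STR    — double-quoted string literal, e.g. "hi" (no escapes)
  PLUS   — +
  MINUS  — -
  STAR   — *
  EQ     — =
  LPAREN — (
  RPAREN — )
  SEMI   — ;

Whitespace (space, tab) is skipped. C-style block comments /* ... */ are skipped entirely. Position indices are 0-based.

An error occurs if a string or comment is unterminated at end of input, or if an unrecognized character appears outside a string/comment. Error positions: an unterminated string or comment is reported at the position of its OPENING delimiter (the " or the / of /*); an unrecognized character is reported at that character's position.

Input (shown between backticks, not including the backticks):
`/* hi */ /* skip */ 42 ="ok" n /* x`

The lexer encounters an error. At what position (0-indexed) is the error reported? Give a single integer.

pos=0: enter COMMENT mode (saw '/*')
exit COMMENT mode (now at pos=8)
pos=9: enter COMMENT mode (saw '/*')
exit COMMENT mode (now at pos=19)
pos=20: emit NUM '42' (now at pos=22)
pos=23: emit EQ '='
pos=24: enter STRING mode
pos=24: emit STR "ok" (now at pos=28)
pos=29: emit ID 'n' (now at pos=30)
pos=31: enter COMMENT mode (saw '/*')
pos=31: ERROR — unterminated comment (reached EOF)

Answer: 31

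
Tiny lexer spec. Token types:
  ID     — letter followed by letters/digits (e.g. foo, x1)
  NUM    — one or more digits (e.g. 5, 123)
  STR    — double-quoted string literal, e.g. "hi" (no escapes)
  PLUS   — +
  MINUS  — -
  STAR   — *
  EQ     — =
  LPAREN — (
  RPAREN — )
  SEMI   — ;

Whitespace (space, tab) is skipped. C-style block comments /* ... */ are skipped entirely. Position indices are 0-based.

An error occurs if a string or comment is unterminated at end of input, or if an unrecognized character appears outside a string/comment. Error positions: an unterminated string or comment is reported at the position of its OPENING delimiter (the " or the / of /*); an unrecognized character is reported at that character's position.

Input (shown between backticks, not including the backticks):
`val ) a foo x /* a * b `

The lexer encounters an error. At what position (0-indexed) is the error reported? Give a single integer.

Answer: 14

Derivation:
pos=0: emit ID 'val' (now at pos=3)
pos=4: emit RPAREN ')'
pos=6: emit ID 'a' (now at pos=7)
pos=8: emit ID 'foo' (now at pos=11)
pos=12: emit ID 'x' (now at pos=13)
pos=14: enter COMMENT mode (saw '/*')
pos=14: ERROR — unterminated comment (reached EOF)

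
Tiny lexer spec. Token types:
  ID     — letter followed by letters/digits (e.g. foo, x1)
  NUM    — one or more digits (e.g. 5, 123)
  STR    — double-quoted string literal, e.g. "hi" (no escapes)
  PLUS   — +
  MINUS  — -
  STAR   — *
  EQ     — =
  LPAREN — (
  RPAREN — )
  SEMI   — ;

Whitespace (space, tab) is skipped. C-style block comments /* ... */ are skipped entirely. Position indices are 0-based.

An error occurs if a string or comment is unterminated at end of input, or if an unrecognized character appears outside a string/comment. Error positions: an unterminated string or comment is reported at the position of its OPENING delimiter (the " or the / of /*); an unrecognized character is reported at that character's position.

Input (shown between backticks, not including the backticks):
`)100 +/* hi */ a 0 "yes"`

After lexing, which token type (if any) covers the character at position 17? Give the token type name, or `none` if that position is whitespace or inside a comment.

pos=0: emit RPAREN ')'
pos=1: emit NUM '100' (now at pos=4)
pos=5: emit PLUS '+'
pos=6: enter COMMENT mode (saw '/*')
exit COMMENT mode (now at pos=14)
pos=15: emit ID 'a' (now at pos=16)
pos=17: emit NUM '0' (now at pos=18)
pos=19: enter STRING mode
pos=19: emit STR "yes" (now at pos=24)
DONE. 6 tokens: [RPAREN, NUM, PLUS, ID, NUM, STR]
Position 17: char is '0' -> NUM

Answer: NUM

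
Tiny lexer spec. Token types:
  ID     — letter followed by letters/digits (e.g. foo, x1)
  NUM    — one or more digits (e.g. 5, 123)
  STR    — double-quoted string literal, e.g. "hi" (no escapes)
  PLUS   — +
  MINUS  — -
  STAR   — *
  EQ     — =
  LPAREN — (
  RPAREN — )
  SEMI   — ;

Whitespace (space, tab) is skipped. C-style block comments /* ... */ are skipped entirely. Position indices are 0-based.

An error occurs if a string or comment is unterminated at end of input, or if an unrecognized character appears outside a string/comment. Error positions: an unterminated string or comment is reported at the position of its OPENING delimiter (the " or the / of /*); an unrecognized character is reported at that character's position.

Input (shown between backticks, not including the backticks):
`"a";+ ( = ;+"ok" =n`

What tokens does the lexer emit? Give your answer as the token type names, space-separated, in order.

pos=0: enter STRING mode
pos=0: emit STR "a" (now at pos=3)
pos=3: emit SEMI ';'
pos=4: emit PLUS '+'
pos=6: emit LPAREN '('
pos=8: emit EQ '='
pos=10: emit SEMI ';'
pos=11: emit PLUS '+'
pos=12: enter STRING mode
pos=12: emit STR "ok" (now at pos=16)
pos=17: emit EQ '='
pos=18: emit ID 'n' (now at pos=19)
DONE. 10 tokens: [STR, SEMI, PLUS, LPAREN, EQ, SEMI, PLUS, STR, EQ, ID]

Answer: STR SEMI PLUS LPAREN EQ SEMI PLUS STR EQ ID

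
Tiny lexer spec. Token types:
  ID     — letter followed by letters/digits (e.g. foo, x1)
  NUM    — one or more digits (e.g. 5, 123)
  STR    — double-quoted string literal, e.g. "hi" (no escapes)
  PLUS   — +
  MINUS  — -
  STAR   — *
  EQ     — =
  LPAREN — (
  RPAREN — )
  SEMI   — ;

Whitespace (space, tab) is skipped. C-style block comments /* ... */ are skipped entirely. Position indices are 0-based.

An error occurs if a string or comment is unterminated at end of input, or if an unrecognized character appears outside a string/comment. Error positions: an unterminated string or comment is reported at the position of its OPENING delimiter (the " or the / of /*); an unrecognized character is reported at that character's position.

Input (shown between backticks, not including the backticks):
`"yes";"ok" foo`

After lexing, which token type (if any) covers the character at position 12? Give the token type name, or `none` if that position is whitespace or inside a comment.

Answer: ID

Derivation:
pos=0: enter STRING mode
pos=0: emit STR "yes" (now at pos=5)
pos=5: emit SEMI ';'
pos=6: enter STRING mode
pos=6: emit STR "ok" (now at pos=10)
pos=11: emit ID 'foo' (now at pos=14)
DONE. 4 tokens: [STR, SEMI, STR, ID]
Position 12: char is 'o' -> ID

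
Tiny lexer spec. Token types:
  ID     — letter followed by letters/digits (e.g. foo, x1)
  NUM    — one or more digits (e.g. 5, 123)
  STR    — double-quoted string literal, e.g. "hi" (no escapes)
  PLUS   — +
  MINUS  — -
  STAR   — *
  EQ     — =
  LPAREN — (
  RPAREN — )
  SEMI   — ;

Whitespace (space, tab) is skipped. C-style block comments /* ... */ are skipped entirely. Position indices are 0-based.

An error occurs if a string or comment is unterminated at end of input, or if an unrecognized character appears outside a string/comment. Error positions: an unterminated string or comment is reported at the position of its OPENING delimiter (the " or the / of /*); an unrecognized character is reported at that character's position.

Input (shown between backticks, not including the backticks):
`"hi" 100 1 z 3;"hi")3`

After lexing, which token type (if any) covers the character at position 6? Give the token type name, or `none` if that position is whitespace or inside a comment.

Answer: NUM

Derivation:
pos=0: enter STRING mode
pos=0: emit STR "hi" (now at pos=4)
pos=5: emit NUM '100' (now at pos=8)
pos=9: emit NUM '1' (now at pos=10)
pos=11: emit ID 'z' (now at pos=12)
pos=13: emit NUM '3' (now at pos=14)
pos=14: emit SEMI ';'
pos=15: enter STRING mode
pos=15: emit STR "hi" (now at pos=19)
pos=19: emit RPAREN ')'
pos=20: emit NUM '3' (now at pos=21)
DONE. 9 tokens: [STR, NUM, NUM, ID, NUM, SEMI, STR, RPAREN, NUM]
Position 6: char is '0' -> NUM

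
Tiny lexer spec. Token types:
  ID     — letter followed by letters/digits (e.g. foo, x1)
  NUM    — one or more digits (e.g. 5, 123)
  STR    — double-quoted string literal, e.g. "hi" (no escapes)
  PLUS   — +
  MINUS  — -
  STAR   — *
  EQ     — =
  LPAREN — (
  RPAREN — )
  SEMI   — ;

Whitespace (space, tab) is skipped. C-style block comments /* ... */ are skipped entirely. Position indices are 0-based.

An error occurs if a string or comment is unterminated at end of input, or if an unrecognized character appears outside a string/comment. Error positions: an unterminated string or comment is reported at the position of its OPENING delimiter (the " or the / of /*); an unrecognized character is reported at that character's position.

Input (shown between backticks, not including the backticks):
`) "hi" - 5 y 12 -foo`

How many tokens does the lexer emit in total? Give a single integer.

pos=0: emit RPAREN ')'
pos=2: enter STRING mode
pos=2: emit STR "hi" (now at pos=6)
pos=7: emit MINUS '-'
pos=9: emit NUM '5' (now at pos=10)
pos=11: emit ID 'y' (now at pos=12)
pos=13: emit NUM '12' (now at pos=15)
pos=16: emit MINUS '-'
pos=17: emit ID 'foo' (now at pos=20)
DONE. 8 tokens: [RPAREN, STR, MINUS, NUM, ID, NUM, MINUS, ID]

Answer: 8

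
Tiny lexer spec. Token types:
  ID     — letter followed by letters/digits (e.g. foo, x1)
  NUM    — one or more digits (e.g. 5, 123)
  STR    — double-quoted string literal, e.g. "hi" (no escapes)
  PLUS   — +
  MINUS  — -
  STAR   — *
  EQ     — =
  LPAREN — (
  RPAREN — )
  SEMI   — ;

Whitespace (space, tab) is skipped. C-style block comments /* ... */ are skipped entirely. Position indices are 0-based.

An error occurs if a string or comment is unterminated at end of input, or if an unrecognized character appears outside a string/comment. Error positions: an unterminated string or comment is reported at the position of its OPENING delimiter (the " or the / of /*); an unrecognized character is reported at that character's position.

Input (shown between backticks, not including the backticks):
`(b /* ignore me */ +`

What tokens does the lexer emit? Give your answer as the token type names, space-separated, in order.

pos=0: emit LPAREN '('
pos=1: emit ID 'b' (now at pos=2)
pos=3: enter COMMENT mode (saw '/*')
exit COMMENT mode (now at pos=18)
pos=19: emit PLUS '+'
DONE. 3 tokens: [LPAREN, ID, PLUS]

Answer: LPAREN ID PLUS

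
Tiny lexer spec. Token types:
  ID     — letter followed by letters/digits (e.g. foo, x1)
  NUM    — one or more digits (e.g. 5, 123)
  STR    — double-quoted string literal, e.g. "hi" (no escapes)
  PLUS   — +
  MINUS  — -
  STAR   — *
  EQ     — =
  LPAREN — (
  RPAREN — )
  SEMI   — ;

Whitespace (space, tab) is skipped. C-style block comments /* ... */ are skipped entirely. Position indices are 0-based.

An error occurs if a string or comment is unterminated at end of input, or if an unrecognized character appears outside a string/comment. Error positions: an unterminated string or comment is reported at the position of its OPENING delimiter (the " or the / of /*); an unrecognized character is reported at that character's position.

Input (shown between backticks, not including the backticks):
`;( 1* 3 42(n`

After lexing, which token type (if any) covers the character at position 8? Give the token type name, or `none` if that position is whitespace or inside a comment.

pos=0: emit SEMI ';'
pos=1: emit LPAREN '('
pos=3: emit NUM '1' (now at pos=4)
pos=4: emit STAR '*'
pos=6: emit NUM '3' (now at pos=7)
pos=8: emit NUM '42' (now at pos=10)
pos=10: emit LPAREN '('
pos=11: emit ID 'n' (now at pos=12)
DONE. 8 tokens: [SEMI, LPAREN, NUM, STAR, NUM, NUM, LPAREN, ID]
Position 8: char is '4' -> NUM

Answer: NUM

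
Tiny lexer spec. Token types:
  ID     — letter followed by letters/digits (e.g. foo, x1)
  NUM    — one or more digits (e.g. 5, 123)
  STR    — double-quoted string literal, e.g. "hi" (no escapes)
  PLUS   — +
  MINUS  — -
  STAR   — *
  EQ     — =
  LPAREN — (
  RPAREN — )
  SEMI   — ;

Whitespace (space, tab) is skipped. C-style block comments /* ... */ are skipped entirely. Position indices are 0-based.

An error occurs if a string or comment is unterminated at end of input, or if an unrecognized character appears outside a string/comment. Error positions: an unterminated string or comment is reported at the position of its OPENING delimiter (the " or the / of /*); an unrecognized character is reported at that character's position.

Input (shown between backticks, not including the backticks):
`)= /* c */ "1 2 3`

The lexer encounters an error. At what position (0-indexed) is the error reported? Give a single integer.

Answer: 11

Derivation:
pos=0: emit RPAREN ')'
pos=1: emit EQ '='
pos=3: enter COMMENT mode (saw '/*')
exit COMMENT mode (now at pos=10)
pos=11: enter STRING mode
pos=11: ERROR — unterminated string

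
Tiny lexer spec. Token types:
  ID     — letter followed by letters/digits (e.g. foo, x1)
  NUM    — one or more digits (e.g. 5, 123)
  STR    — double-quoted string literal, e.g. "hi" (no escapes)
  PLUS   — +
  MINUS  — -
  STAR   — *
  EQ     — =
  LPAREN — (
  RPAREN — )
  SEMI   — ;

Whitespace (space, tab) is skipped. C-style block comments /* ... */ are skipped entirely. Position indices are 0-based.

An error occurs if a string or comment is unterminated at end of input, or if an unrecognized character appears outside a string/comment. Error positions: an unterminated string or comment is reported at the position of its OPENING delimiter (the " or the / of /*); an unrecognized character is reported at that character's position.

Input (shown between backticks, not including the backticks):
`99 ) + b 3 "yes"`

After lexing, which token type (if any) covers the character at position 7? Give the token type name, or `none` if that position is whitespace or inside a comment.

pos=0: emit NUM '99' (now at pos=2)
pos=3: emit RPAREN ')'
pos=5: emit PLUS '+'
pos=7: emit ID 'b' (now at pos=8)
pos=9: emit NUM '3' (now at pos=10)
pos=11: enter STRING mode
pos=11: emit STR "yes" (now at pos=16)
DONE. 6 tokens: [NUM, RPAREN, PLUS, ID, NUM, STR]
Position 7: char is 'b' -> ID

Answer: ID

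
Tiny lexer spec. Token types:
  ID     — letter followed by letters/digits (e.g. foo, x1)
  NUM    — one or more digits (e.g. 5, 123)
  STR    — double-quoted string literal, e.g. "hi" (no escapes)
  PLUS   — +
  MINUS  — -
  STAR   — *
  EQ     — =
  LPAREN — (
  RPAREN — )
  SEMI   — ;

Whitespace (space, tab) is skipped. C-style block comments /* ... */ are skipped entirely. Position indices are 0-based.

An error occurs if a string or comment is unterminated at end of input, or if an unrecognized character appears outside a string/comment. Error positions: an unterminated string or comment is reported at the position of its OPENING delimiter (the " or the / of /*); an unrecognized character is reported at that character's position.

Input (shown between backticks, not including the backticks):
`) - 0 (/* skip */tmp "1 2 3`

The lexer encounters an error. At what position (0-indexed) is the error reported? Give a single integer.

Answer: 21

Derivation:
pos=0: emit RPAREN ')'
pos=2: emit MINUS '-'
pos=4: emit NUM '0' (now at pos=5)
pos=6: emit LPAREN '('
pos=7: enter COMMENT mode (saw '/*')
exit COMMENT mode (now at pos=17)
pos=17: emit ID 'tmp' (now at pos=20)
pos=21: enter STRING mode
pos=21: ERROR — unterminated string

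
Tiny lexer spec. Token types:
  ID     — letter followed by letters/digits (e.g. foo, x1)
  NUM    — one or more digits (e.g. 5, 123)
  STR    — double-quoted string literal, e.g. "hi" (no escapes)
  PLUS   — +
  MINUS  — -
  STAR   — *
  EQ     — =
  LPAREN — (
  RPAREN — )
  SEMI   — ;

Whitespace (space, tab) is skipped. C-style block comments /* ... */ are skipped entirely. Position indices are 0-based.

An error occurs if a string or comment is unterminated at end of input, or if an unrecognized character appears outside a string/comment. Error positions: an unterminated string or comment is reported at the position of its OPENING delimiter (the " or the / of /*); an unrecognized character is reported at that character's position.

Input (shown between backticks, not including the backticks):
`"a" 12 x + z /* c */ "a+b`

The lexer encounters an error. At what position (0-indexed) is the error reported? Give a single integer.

pos=0: enter STRING mode
pos=0: emit STR "a" (now at pos=3)
pos=4: emit NUM '12' (now at pos=6)
pos=7: emit ID 'x' (now at pos=8)
pos=9: emit PLUS '+'
pos=11: emit ID 'z' (now at pos=12)
pos=13: enter COMMENT mode (saw '/*')
exit COMMENT mode (now at pos=20)
pos=21: enter STRING mode
pos=21: ERROR — unterminated string

Answer: 21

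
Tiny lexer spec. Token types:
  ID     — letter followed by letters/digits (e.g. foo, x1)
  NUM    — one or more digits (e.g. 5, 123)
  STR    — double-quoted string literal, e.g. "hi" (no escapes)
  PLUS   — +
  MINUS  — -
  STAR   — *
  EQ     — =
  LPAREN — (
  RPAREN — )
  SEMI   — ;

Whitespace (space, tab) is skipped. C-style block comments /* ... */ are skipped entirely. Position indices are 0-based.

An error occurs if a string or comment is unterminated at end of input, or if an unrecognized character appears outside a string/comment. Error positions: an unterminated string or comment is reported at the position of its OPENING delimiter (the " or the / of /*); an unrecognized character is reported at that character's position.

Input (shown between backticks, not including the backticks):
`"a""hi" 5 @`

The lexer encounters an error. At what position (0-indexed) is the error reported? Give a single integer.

pos=0: enter STRING mode
pos=0: emit STR "a" (now at pos=3)
pos=3: enter STRING mode
pos=3: emit STR "hi" (now at pos=7)
pos=8: emit NUM '5' (now at pos=9)
pos=10: ERROR — unrecognized char '@'

Answer: 10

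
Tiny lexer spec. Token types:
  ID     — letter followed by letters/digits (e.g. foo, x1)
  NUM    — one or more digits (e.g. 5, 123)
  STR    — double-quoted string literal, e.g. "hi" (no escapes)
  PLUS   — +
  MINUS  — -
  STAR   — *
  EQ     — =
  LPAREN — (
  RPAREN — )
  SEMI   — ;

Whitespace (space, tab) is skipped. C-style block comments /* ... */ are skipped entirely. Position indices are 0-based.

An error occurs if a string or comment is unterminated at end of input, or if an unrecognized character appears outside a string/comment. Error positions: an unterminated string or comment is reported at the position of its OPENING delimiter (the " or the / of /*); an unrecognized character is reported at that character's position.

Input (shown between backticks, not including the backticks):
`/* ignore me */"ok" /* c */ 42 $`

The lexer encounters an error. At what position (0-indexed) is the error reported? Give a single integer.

Answer: 31

Derivation:
pos=0: enter COMMENT mode (saw '/*')
exit COMMENT mode (now at pos=15)
pos=15: enter STRING mode
pos=15: emit STR "ok" (now at pos=19)
pos=20: enter COMMENT mode (saw '/*')
exit COMMENT mode (now at pos=27)
pos=28: emit NUM '42' (now at pos=30)
pos=31: ERROR — unrecognized char '$'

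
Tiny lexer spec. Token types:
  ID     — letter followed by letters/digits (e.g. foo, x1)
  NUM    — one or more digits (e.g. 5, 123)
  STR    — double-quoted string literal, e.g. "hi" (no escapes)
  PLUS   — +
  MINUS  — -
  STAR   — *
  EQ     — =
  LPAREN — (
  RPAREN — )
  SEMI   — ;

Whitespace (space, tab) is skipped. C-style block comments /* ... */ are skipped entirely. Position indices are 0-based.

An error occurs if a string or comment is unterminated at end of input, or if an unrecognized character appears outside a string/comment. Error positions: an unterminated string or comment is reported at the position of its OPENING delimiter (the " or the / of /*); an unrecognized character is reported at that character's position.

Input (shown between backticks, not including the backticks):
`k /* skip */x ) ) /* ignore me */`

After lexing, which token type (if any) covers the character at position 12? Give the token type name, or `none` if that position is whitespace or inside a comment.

Answer: ID

Derivation:
pos=0: emit ID 'k' (now at pos=1)
pos=2: enter COMMENT mode (saw '/*')
exit COMMENT mode (now at pos=12)
pos=12: emit ID 'x' (now at pos=13)
pos=14: emit RPAREN ')'
pos=16: emit RPAREN ')'
pos=18: enter COMMENT mode (saw '/*')
exit COMMENT mode (now at pos=33)
DONE. 4 tokens: [ID, ID, RPAREN, RPAREN]
Position 12: char is 'x' -> ID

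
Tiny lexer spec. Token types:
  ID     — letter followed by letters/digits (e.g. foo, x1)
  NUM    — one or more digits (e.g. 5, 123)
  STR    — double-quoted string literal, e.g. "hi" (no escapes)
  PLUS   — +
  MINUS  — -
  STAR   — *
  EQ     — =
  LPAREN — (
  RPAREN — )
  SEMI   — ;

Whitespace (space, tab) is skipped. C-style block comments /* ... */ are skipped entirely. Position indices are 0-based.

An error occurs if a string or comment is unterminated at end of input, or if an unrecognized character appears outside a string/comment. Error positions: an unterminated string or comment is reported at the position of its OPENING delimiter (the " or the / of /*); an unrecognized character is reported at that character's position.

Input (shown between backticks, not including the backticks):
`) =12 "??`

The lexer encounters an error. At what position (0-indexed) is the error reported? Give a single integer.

pos=0: emit RPAREN ')'
pos=2: emit EQ '='
pos=3: emit NUM '12' (now at pos=5)
pos=6: enter STRING mode
pos=6: ERROR — unterminated string

Answer: 6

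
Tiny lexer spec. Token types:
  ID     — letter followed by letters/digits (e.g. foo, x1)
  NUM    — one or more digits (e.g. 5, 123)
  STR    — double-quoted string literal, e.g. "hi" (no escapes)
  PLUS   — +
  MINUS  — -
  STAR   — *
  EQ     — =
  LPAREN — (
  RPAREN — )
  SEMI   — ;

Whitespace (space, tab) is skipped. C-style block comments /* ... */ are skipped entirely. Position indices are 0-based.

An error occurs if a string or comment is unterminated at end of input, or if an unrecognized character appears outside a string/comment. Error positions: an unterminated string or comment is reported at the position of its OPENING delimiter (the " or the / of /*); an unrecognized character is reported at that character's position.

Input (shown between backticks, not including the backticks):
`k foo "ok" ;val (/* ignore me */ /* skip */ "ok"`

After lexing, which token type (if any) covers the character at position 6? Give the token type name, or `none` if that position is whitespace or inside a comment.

pos=0: emit ID 'k' (now at pos=1)
pos=2: emit ID 'foo' (now at pos=5)
pos=6: enter STRING mode
pos=6: emit STR "ok" (now at pos=10)
pos=11: emit SEMI ';'
pos=12: emit ID 'val' (now at pos=15)
pos=16: emit LPAREN '('
pos=17: enter COMMENT mode (saw '/*')
exit COMMENT mode (now at pos=32)
pos=33: enter COMMENT mode (saw '/*')
exit COMMENT mode (now at pos=43)
pos=44: enter STRING mode
pos=44: emit STR "ok" (now at pos=48)
DONE. 7 tokens: [ID, ID, STR, SEMI, ID, LPAREN, STR]
Position 6: char is '"' -> STR

Answer: STR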